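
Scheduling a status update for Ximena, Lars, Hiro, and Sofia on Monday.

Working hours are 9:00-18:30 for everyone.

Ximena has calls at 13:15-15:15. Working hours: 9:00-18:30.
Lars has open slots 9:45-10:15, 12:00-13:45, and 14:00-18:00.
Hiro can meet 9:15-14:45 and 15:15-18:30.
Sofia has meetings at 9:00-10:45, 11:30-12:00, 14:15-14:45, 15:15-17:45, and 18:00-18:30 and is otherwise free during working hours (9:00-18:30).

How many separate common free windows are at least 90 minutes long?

0

Ximena free within 09:00–18:30: 09:00–13:15, 15:15–18:30.
Sofia free within 09:00–18:30: 10:45–11:30, 12:00–14:15, 14:45–15:15, 17:45–18:00.
Ximena ∩ Lars: 09:45–10:15, 12:00–13:15, 15:15–18:00.
Ximena ∩ Lars ∩ Hiro: 09:45–10:15, 12:00–13:15, 15:15–18:00.
Ximena ∩ Lars ∩ Hiro ∩ Sofia: 12:00–13:15, 17:45–18:00.
Windows ≥ 90 min: (none).
That's 0 windows.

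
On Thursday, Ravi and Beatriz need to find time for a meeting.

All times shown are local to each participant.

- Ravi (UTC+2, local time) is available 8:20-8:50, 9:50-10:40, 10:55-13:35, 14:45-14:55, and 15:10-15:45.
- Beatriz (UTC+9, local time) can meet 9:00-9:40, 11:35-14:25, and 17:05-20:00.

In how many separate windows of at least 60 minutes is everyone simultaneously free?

Ravi → UTC: 06:20–06:50, 07:50–08:40, 08:55–11:35, 12:45–12:55, 13:10–13:45.
Beatriz → UTC: 00:00–00:40, 02:35–05:25, 08:05–11:00.
Ravi ∩ Beatriz: 08:05–08:40, 08:55–11:00.
Windows ≥ 60 min: 08:55–11:00.
That's 1 window.

1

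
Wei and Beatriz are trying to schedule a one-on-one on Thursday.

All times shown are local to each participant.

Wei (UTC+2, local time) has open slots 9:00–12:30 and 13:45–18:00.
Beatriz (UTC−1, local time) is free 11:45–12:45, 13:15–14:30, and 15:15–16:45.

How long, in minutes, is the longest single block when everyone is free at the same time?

75 minutes

Wei → UTC: 07:00–10:30, 11:45–16:00.
Beatriz → UTC: 12:45–13:45, 14:15–15:30, 16:15–17:45.
Wei ∩ Beatriz: 12:45–13:45, 14:15–15:30.
Common window lengths: 60, 75 min; longest is 75.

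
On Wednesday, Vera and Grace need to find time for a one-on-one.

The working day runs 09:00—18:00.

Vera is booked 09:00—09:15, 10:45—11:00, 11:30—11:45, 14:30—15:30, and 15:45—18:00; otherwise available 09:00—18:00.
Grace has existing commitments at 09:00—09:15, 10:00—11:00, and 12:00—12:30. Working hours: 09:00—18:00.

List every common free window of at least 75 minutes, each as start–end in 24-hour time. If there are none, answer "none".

12:30–14:30

Vera free within 09:00–18:00: 09:15–10:45, 11:00–11:30, 11:45–14:30, 15:30–15:45.
Grace free within 09:00–18:00: 09:15–10:00, 11:00–12:00, 12:30–18:00.
Vera ∩ Grace: 09:15–10:00, 11:00–11:30, 11:45–12:00, 12:30–14:30, 15:30–15:45.
Windows ≥ 75 min: 12:30–14:30.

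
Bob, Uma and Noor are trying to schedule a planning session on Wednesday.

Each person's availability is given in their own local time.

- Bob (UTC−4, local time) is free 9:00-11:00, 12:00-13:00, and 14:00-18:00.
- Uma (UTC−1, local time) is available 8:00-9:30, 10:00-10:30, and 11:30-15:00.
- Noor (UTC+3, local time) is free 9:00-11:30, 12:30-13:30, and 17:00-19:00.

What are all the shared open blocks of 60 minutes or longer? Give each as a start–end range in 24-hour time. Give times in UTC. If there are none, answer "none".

14:00–15:00

Bob → UTC: 13:00–15:00, 16:00–17:00, 18:00–22:00.
Uma → UTC: 09:00–10:30, 11:00–11:30, 12:30–16:00.
Noor → UTC: 06:00–08:30, 09:30–10:30, 14:00–16:00.
Bob ∩ Uma: 13:00–15:00.
Bob ∩ Uma ∩ Noor: 14:00–15:00.
Windows ≥ 60 min: 14:00–15:00.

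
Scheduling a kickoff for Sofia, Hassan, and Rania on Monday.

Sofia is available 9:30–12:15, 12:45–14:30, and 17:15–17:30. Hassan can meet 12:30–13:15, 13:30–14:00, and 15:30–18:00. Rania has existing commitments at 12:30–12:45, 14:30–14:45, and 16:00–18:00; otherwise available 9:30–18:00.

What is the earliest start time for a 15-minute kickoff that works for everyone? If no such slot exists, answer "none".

12:45

Rania free within 09:30–18:00: 09:30–12:30, 12:45–14:30, 14:45–16:00.
Sofia ∩ Hassan: 12:45–13:15, 13:30–14:00, 17:15–17:30.
Sofia ∩ Hassan ∩ Rania: 12:45–13:15, 13:30–14:00.
Windows ≥ 15 min: 12:45–13:15, 13:30–14:00.
Earliest such window starts at 12:45.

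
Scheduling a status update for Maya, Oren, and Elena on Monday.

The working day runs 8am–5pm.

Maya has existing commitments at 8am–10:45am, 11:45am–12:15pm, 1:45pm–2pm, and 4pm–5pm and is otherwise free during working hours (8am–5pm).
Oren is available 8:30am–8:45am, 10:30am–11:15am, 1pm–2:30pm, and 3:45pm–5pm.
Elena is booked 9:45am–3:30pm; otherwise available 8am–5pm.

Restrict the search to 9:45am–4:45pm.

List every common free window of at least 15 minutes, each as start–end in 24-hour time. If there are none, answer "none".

15:45–16:00

Maya free within 08:00–17:00: 10:45–11:45, 12:15–13:45, 14:00–16:00.
Elena free within 08:00–17:00: 08:00–09:45, 15:30–17:00.
Maya ∩ Oren: 10:45–11:15, 13:00–13:45, 14:00–14:30, 15:45–16:00.
Maya ∩ Oren ∩ Elena: 15:45–16:00.
Restricted to 09:45–16:45: 15:45–16:00.
Windows ≥ 15 min: 15:45–16:00.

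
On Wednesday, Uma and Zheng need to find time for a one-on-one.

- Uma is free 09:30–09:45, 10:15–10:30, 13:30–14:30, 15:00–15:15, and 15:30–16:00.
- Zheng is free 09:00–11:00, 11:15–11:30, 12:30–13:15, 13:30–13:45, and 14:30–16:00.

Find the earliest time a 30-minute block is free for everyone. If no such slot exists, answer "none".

15:30

Uma ∩ Zheng: 09:30–09:45, 10:15–10:30, 13:30–13:45, 15:00–15:15, 15:30–16:00.
Windows ≥ 30 min: 15:30–16:00.
Earliest such window starts at 15:30.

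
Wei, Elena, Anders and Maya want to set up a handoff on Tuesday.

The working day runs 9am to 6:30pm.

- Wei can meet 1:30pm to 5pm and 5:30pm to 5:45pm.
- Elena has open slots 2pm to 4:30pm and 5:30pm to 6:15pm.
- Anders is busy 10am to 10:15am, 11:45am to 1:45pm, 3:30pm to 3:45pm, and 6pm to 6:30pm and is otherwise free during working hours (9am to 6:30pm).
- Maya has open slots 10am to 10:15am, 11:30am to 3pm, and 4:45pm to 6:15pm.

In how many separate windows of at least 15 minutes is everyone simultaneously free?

Anders free within 09:00–18:30: 09:00–10:00, 10:15–11:45, 13:45–15:30, 15:45–18:00.
Wei ∩ Elena: 14:00–16:30, 17:30–17:45.
Wei ∩ Elena ∩ Anders: 14:00–15:30, 15:45–16:30, 17:30–17:45.
Wei ∩ Elena ∩ Anders ∩ Maya: 14:00–15:00, 17:30–17:45.
Windows ≥ 15 min: 14:00–15:00, 17:30–17:45.
That's 2 windows.

2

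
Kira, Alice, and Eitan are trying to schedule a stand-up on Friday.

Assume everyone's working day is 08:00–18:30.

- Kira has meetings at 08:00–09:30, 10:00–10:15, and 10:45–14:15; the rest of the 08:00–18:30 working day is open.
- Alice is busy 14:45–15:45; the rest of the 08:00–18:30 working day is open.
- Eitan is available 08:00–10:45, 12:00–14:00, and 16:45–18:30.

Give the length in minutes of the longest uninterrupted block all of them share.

Kira free within 08:00–18:30: 09:30–10:00, 10:15–10:45, 14:15–18:30.
Alice free within 08:00–18:30: 08:00–14:45, 15:45–18:30.
Kira ∩ Alice: 09:30–10:00, 10:15–10:45, 14:15–14:45, 15:45–18:30.
Kira ∩ Alice ∩ Eitan: 09:30–10:00, 10:15–10:45, 16:45–18:30.
Common window lengths: 30, 30, 105 min; longest is 105.

105 minutes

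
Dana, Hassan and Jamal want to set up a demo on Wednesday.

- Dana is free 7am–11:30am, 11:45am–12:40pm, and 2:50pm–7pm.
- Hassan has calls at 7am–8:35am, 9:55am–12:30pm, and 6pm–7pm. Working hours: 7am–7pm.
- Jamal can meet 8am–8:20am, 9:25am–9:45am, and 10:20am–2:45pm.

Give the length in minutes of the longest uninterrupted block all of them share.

Hassan free within 07:00–19:00: 08:35–09:55, 12:30–18:00.
Dana ∩ Hassan: 08:35–09:55, 12:30–12:40, 14:50–18:00.
Dana ∩ Hassan ∩ Jamal: 09:25–09:45, 12:30–12:40.
Common window lengths: 20, 10 min; longest is 20.

20 minutes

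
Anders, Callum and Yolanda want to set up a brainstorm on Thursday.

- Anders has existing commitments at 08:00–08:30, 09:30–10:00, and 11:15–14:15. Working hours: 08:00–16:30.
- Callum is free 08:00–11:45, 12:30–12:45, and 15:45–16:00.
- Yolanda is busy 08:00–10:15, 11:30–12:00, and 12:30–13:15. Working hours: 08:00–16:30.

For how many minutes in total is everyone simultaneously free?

Anders free within 08:00–16:30: 08:30–09:30, 10:00–11:15, 14:15–16:30.
Yolanda free within 08:00–16:30: 10:15–11:30, 12:00–12:30, 13:15–16:30.
Anders ∩ Callum: 08:30–09:30, 10:00–11:15, 15:45–16:00.
Anders ∩ Callum ∩ Yolanda: 10:15–11:15, 15:45–16:00.
Total common minutes: 60 + 15 = 75.

75 minutes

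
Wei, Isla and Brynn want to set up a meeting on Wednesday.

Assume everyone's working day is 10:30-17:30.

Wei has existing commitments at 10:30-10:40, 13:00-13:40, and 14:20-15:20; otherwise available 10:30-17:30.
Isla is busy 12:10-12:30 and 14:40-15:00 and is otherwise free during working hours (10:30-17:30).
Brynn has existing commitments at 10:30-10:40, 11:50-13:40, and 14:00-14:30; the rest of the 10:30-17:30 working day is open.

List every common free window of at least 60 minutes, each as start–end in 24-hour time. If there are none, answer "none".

Wei free within 10:30–17:30: 10:40–13:00, 13:40–14:20, 15:20–17:30.
Isla free within 10:30–17:30: 10:30–12:10, 12:30–14:40, 15:00–17:30.
Brynn free within 10:30–17:30: 10:40–11:50, 13:40–14:00, 14:30–17:30.
Wei ∩ Isla: 10:40–12:10, 12:30–13:00, 13:40–14:20, 15:20–17:30.
Wei ∩ Isla ∩ Brynn: 10:40–11:50, 13:40–14:00, 15:20–17:30.
Windows ≥ 60 min: 10:40–11:50, 15:20–17:30.

10:40–11:50, 15:20–17:30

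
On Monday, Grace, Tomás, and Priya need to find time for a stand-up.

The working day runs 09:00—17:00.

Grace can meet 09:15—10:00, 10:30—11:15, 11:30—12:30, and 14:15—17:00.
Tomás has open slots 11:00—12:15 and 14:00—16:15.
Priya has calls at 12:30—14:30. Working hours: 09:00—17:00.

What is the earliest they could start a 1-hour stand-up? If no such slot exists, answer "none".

14:30

Priya free within 09:00–17:00: 09:00–12:30, 14:30–17:00.
Grace ∩ Tomás: 11:00–11:15, 11:30–12:15, 14:15–16:15.
Grace ∩ Tomás ∩ Priya: 11:00–11:15, 11:30–12:15, 14:30–16:15.
Windows ≥ 60 min: 14:30–16:15.
Earliest such window starts at 14:30.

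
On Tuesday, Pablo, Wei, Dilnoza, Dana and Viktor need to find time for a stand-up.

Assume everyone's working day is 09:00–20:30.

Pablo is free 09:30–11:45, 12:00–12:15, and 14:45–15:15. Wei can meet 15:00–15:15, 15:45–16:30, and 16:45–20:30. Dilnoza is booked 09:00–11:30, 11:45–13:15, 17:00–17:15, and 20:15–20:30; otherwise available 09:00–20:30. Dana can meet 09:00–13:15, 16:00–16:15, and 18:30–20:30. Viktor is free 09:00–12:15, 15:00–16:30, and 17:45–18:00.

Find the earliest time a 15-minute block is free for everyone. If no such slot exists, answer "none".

none

Dilnoza free within 09:00–20:30: 11:30–11:45, 13:15–17:00, 17:15–20:15.
Pablo ∩ Wei: 15:00–15:15.
Pablo ∩ Wei ∩ Dilnoza: 15:00–15:15.
Pablo ∩ Wei ∩ Dilnoza ∩ Dana: (none).
Pablo ∩ Wei ∩ Dilnoza ∩ Dana ∩ Viktor: (none).
Windows ≥ 15 min: (none).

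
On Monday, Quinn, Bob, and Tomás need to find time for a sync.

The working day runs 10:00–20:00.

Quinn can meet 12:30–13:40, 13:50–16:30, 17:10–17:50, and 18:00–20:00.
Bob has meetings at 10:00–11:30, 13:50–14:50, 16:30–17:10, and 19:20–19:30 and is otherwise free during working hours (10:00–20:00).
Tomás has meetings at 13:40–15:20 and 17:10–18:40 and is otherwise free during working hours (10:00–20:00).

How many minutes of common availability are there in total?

Bob free within 10:00–20:00: 11:30–13:50, 14:50–16:30, 17:10–19:20, 19:30–20:00.
Tomás free within 10:00–20:00: 10:00–13:40, 15:20–17:10, 18:40–20:00.
Quinn ∩ Bob: 12:30–13:40, 14:50–16:30, 17:10–17:50, 18:00–19:20, 19:30–20:00.
Quinn ∩ Bob ∩ Tomás: 12:30–13:40, 15:20–16:30, 18:40–19:20, 19:30–20:00.
Total common minutes: 70 + 70 + 40 + 30 = 210.

210 minutes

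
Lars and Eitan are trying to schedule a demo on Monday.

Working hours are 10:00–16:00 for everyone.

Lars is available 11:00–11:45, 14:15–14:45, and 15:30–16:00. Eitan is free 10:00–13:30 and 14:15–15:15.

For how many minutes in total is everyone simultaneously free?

Lars ∩ Eitan: 11:00–11:45, 14:15–14:45.
Total common minutes: 45 + 30 = 75.

75 minutes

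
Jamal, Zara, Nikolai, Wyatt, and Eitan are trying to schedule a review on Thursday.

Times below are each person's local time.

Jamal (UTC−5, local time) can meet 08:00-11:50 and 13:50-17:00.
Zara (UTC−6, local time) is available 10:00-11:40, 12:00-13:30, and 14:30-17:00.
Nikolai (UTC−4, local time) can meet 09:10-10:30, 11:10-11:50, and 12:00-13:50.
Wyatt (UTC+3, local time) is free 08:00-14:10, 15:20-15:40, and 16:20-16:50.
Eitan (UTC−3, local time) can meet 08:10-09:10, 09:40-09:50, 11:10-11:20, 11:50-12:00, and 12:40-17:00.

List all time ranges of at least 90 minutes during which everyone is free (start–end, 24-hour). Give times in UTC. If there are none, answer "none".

none

Jamal → UTC: 13:00–16:50, 18:50–22:00.
Zara → UTC: 16:00–17:40, 18:00–19:30, 20:30–23:00.
Nikolai → UTC: 13:10–14:30, 15:10–15:50, 16:00–17:50.
Wyatt → UTC: 05:00–11:10, 12:20–12:40, 13:20–13:50.
Eitan → UTC: 11:10–12:10, 12:40–12:50, 14:10–14:20, 14:50–15:00, 15:40–20:00.
Jamal ∩ Zara: 16:00–16:50, 18:50–19:30, 20:30–22:00.
Jamal ∩ Zara ∩ Nikolai: 16:00–16:50.
Jamal ∩ Zara ∩ Nikolai ∩ Wyatt: (none).
Jamal ∩ Zara ∩ Nikolai ∩ Wyatt ∩ Eitan: (none).
Windows ≥ 90 min: (none).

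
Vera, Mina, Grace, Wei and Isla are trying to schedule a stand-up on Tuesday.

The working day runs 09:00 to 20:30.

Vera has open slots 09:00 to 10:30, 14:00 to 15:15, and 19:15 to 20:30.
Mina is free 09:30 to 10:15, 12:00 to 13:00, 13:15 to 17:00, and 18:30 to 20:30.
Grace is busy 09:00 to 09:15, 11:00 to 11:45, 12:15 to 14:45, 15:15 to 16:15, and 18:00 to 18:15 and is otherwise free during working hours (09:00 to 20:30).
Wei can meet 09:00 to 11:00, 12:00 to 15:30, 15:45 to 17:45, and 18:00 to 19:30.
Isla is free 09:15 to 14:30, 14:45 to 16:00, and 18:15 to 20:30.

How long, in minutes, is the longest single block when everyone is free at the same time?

45 minutes

Grace free within 09:00–20:30: 09:15–11:00, 11:45–12:15, 14:45–15:15, 16:15–18:00, 18:15–20:30.
Vera ∩ Mina: 09:30–10:15, 14:00–15:15, 19:15–20:30.
Vera ∩ Mina ∩ Grace: 09:30–10:15, 14:45–15:15, 19:15–20:30.
Vera ∩ Mina ∩ Grace ∩ Wei: 09:30–10:15, 14:45–15:15, 19:15–19:30.
Vera ∩ Mina ∩ Grace ∩ Wei ∩ Isla: 09:30–10:15, 14:45–15:15, 19:15–19:30.
Common window lengths: 45, 30, 15 min; longest is 45.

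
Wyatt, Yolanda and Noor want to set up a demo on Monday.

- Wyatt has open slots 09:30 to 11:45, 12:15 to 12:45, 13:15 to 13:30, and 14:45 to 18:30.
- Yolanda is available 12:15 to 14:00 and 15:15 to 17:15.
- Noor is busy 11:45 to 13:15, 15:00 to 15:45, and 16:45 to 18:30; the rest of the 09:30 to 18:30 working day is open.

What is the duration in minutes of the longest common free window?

Noor free within 09:30–18:30: 09:30–11:45, 13:15–15:00, 15:45–16:45.
Wyatt ∩ Yolanda: 12:15–12:45, 13:15–13:30, 15:15–17:15.
Wyatt ∩ Yolanda ∩ Noor: 13:15–13:30, 15:45–16:45.
Common window lengths: 15, 60 min; longest is 60.

60 minutes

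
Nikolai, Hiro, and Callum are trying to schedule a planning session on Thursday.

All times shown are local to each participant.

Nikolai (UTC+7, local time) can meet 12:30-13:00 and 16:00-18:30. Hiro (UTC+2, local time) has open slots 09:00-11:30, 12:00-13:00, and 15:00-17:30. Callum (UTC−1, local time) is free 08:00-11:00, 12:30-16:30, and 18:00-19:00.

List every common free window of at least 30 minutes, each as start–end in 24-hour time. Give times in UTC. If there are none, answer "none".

09:00–09:30, 10:00–11:00

Nikolai → UTC: 05:30–06:00, 09:00–11:30.
Hiro → UTC: 07:00–09:30, 10:00–11:00, 13:00–15:30.
Callum → UTC: 09:00–12:00, 13:30–17:30, 19:00–20:00.
Nikolai ∩ Hiro: 09:00–09:30, 10:00–11:00.
Nikolai ∩ Hiro ∩ Callum: 09:00–09:30, 10:00–11:00.
Windows ≥ 30 min: 09:00–09:30, 10:00–11:00.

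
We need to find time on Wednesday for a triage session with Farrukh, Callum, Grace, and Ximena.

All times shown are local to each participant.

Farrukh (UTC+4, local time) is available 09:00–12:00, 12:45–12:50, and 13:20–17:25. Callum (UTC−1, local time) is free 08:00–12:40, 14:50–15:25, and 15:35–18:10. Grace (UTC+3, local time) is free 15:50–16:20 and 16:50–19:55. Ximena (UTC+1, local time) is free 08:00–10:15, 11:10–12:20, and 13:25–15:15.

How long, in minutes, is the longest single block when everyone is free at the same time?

Farrukh → UTC: 05:00–08:00, 08:45–08:50, 09:20–13:25.
Callum → UTC: 09:00–13:40, 15:50–16:25, 16:35–19:10.
Grace → UTC: 12:50–13:20, 13:50–16:55.
Ximena → UTC: 07:00–09:15, 10:10–11:20, 12:25–14:15.
Farrukh ∩ Callum: 09:20–13:25.
Farrukh ∩ Callum ∩ Grace: 12:50–13:20.
Farrukh ∩ Callum ∩ Grace ∩ Ximena: 12:50–13:20.
Single common window of 30 minutes.

30 minutes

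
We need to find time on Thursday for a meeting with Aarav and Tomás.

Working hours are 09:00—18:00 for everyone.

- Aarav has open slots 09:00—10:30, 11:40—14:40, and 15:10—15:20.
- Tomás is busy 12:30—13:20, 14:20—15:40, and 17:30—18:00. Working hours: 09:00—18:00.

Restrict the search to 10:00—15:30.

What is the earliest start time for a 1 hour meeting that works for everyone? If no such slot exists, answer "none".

13:20

Tomás free within 09:00–18:00: 09:00–12:30, 13:20–14:20, 15:40–17:30.
Aarav ∩ Tomás: 09:00–10:30, 11:40–12:30, 13:20–14:20.
Restricted to 10:00–15:30: 10:00–10:30, 11:40–12:30, 13:20–14:20.
Windows ≥ 60 min: 13:20–14:20.
Earliest such window starts at 13:20.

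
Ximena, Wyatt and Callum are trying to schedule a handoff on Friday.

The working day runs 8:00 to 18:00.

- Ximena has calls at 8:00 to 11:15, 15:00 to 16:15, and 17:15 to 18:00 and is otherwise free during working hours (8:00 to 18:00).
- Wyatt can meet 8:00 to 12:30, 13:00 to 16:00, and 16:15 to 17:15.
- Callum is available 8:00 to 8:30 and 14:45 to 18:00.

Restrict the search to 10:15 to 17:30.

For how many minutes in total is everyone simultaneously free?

75 minutes

Ximena free within 08:00–18:00: 11:15–15:00, 16:15–17:15.
Ximena ∩ Wyatt: 11:15–12:30, 13:00–15:00, 16:15–17:15.
Ximena ∩ Wyatt ∩ Callum: 14:45–15:00, 16:15–17:15.
Restricted to 10:15–17:30: 14:45–15:00, 16:15–17:15.
Total common minutes: 15 + 60 = 75.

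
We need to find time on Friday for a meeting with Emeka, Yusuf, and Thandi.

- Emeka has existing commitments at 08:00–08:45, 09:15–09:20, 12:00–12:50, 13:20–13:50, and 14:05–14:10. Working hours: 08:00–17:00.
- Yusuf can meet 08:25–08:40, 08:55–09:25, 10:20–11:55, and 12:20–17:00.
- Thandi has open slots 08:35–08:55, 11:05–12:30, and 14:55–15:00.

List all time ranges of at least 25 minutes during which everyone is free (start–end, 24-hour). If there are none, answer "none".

11:05–11:55

Emeka free within 08:00–17:00: 08:45–09:15, 09:20–12:00, 12:50–13:20, 13:50–14:05, 14:10–17:00.
Emeka ∩ Yusuf: 08:55–09:15, 09:20–09:25, 10:20–11:55, 12:50–13:20, 13:50–14:05, 14:10–17:00.
Emeka ∩ Yusuf ∩ Thandi: 11:05–11:55, 14:55–15:00.
Windows ≥ 25 min: 11:05–11:55.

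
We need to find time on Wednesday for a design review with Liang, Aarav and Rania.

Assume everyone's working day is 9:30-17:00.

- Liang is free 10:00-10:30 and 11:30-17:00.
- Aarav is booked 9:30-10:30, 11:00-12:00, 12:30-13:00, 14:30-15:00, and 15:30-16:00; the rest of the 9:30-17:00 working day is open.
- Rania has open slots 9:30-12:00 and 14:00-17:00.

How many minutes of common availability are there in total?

120 minutes

Aarav free within 09:30–17:00: 10:30–11:00, 12:00–12:30, 13:00–14:30, 15:00–15:30, 16:00–17:00.
Liang ∩ Aarav: 12:00–12:30, 13:00–14:30, 15:00–15:30, 16:00–17:00.
Liang ∩ Aarav ∩ Rania: 14:00–14:30, 15:00–15:30, 16:00–17:00.
Total common minutes: 30 + 30 + 60 = 120.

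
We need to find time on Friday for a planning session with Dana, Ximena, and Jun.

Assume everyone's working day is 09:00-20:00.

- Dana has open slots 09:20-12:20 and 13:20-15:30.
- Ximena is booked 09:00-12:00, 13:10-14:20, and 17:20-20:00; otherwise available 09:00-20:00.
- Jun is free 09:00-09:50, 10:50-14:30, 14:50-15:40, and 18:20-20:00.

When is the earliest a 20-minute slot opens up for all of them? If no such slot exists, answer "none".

12:00

Ximena free within 09:00–20:00: 12:00–13:10, 14:20–17:20.
Dana ∩ Ximena: 12:00–12:20, 14:20–15:30.
Dana ∩ Ximena ∩ Jun: 12:00–12:20, 14:20–14:30, 14:50–15:30.
Windows ≥ 20 min: 12:00–12:20, 14:50–15:30.
Earliest such window starts at 12:00.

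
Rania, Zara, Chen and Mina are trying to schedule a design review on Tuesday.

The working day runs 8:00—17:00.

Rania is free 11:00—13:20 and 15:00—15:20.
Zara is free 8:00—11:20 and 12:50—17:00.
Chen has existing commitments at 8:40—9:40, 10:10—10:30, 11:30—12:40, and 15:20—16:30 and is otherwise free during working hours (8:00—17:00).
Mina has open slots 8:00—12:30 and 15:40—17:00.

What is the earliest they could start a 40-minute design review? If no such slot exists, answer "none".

Chen free within 08:00–17:00: 08:00–08:40, 09:40–10:10, 10:30–11:30, 12:40–15:20, 16:30–17:00.
Rania ∩ Zara: 11:00–11:20, 12:50–13:20, 15:00–15:20.
Rania ∩ Zara ∩ Chen: 11:00–11:20, 12:50–13:20, 15:00–15:20.
Rania ∩ Zara ∩ Chen ∩ Mina: 11:00–11:20.
Windows ≥ 40 min: (none).

none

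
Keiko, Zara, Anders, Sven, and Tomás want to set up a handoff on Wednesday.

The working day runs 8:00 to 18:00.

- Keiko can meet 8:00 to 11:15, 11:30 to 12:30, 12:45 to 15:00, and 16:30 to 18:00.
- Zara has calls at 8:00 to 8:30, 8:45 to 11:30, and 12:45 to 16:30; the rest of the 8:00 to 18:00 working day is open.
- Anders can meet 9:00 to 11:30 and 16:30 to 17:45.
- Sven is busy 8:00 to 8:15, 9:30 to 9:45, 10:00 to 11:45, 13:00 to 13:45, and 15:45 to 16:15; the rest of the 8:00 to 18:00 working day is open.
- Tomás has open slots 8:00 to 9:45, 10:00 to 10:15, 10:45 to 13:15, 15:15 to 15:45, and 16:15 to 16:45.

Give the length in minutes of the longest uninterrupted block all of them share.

Zara free within 08:00–18:00: 08:30–08:45, 11:30–12:45, 16:30–18:00.
Sven free within 08:00–18:00: 08:15–09:30, 09:45–10:00, 11:45–13:00, 13:45–15:45, 16:15–18:00.
Keiko ∩ Zara: 08:30–08:45, 11:30–12:30, 16:30–18:00.
Keiko ∩ Zara ∩ Anders: 16:30–17:45.
Keiko ∩ Zara ∩ Anders ∩ Sven: 16:30–17:45.
Keiko ∩ Zara ∩ Anders ∩ Sven ∩ Tomás: 16:30–16:45.
Single common window of 15 minutes.

15 minutes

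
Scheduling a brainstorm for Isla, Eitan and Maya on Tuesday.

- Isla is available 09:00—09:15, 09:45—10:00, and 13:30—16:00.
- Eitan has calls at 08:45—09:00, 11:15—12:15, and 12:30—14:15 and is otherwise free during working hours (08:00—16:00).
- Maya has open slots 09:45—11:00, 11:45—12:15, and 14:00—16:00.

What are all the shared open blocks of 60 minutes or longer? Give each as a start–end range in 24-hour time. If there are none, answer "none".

Eitan free within 08:00–16:00: 08:00–08:45, 09:00–11:15, 12:15–12:30, 14:15–16:00.
Isla ∩ Eitan: 09:00–09:15, 09:45–10:00, 14:15–16:00.
Isla ∩ Eitan ∩ Maya: 09:45–10:00, 14:15–16:00.
Windows ≥ 60 min: 14:15–16:00.

14:15–16:00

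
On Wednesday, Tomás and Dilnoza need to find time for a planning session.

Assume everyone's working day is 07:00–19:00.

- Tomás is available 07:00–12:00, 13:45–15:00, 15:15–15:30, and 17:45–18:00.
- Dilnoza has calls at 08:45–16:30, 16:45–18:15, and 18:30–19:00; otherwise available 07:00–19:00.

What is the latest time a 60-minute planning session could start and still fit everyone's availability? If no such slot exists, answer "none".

Dilnoza free within 07:00–19:00: 07:00–08:45, 16:30–16:45, 18:15–18:30.
Tomás ∩ Dilnoza: 07:00–08:45.
Windows ≥ 60 min: 07:00–08:45.
Latest start in the last window 07:00–08:45 is 08:45 − 60 min = 07:45.

07:45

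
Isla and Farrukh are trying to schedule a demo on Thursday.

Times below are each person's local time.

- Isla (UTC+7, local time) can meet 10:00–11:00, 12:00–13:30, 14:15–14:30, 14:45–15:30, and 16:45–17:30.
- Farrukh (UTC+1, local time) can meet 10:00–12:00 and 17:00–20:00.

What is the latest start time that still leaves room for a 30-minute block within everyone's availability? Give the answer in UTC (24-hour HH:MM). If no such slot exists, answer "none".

10:00

Isla → UTC: 03:00–04:00, 05:00–06:30, 07:15–07:30, 07:45–08:30, 09:45–10:30.
Farrukh → UTC: 09:00–11:00, 16:00–19:00.
Isla ∩ Farrukh: 09:45–10:30.
Windows ≥ 30 min: 09:45–10:30.
Latest start in the last window 09:45–10:30 is 10:30 − 30 min = 10:00.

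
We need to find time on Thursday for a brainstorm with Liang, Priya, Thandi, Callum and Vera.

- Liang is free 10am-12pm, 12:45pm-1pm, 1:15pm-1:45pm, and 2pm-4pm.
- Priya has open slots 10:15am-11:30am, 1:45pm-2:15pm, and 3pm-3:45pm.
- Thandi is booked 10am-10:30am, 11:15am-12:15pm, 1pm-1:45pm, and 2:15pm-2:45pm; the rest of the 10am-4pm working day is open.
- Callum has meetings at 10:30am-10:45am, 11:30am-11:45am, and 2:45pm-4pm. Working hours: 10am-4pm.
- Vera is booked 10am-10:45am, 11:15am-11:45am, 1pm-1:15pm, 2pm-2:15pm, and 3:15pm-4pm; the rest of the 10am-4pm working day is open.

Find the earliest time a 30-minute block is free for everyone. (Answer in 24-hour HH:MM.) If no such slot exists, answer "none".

Thandi free within 10:00–16:00: 10:30–11:15, 12:15–13:00, 13:45–14:15, 14:45–16:00.
Callum free within 10:00–16:00: 10:00–10:30, 10:45–11:30, 11:45–14:45.
Vera free within 10:00–16:00: 10:45–11:15, 11:45–13:00, 13:15–14:00, 14:15–15:15.
Liang ∩ Priya: 10:15–11:30, 14:00–14:15, 15:00–15:45.
Liang ∩ Priya ∩ Thandi: 10:30–11:15, 14:00–14:15, 15:00–15:45.
Liang ∩ Priya ∩ Thandi ∩ Callum: 10:45–11:15, 14:00–14:15.
Liang ∩ Priya ∩ Thandi ∩ Callum ∩ Vera: 10:45–11:15.
Windows ≥ 30 min: 10:45–11:15.
Earliest such window starts at 10:45.

10:45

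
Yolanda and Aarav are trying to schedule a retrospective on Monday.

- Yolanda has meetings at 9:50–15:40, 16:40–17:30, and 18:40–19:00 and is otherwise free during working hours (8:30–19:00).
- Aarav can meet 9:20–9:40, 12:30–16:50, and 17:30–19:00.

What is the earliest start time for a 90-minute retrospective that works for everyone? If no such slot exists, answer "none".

none

Yolanda free within 08:30–19:00: 08:30–09:50, 15:40–16:40, 17:30–18:40.
Yolanda ∩ Aarav: 09:20–09:40, 15:40–16:40, 17:30–18:40.
Windows ≥ 90 min: (none).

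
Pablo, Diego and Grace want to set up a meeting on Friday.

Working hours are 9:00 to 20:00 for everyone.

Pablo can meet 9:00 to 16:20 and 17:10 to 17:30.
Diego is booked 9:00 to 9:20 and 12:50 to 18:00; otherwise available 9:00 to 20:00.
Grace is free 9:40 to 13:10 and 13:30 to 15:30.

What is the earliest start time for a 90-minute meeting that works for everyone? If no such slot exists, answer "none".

Diego free within 09:00–20:00: 09:20–12:50, 18:00–20:00.
Pablo ∩ Diego: 09:20–12:50.
Pablo ∩ Diego ∩ Grace: 09:40–12:50.
Windows ≥ 90 min: 09:40–12:50.
Earliest such window starts at 09:40.

09:40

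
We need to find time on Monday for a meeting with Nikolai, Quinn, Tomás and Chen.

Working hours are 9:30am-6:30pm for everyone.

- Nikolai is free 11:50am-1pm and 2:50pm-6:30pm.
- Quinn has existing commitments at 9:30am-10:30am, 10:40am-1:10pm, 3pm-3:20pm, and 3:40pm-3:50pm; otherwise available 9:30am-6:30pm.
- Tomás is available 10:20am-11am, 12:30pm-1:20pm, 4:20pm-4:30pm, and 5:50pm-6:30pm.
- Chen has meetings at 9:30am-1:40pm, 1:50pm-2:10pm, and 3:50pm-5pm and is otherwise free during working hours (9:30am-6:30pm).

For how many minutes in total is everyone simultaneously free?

40 minutes

Quinn free within 09:30–18:30: 10:30–10:40, 13:10–15:00, 15:20–15:40, 15:50–18:30.
Chen free within 09:30–18:30: 13:40–13:50, 14:10–15:50, 17:00–18:30.
Nikolai ∩ Quinn: 14:50–15:00, 15:20–15:40, 15:50–18:30.
Nikolai ∩ Quinn ∩ Tomás: 16:20–16:30, 17:50–18:30.
Nikolai ∩ Quinn ∩ Tomás ∩ Chen: 17:50–18:30.
Total common minutes: 40.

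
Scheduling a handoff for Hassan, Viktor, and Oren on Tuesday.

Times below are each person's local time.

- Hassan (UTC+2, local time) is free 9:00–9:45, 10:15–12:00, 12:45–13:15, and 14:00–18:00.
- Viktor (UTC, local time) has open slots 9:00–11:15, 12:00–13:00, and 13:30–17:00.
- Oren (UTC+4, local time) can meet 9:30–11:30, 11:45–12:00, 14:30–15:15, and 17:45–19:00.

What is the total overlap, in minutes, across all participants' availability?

Hassan → UTC: 07:00–07:45, 08:15–10:00, 10:45–11:15, 12:00–16:00.
Viktor → UTC: 09:00–11:15, 12:00–13:00, 13:30–17:00.
Oren → UTC: 05:30–07:30, 07:45–08:00, 10:30–11:15, 13:45–15:00.
Hassan ∩ Viktor: 09:00–10:00, 10:45–11:15, 12:00–13:00, 13:30–16:00.
Hassan ∩ Viktor ∩ Oren: 10:45–11:15, 13:45–15:00.
Total common minutes: 30 + 75 = 105.

105 minutes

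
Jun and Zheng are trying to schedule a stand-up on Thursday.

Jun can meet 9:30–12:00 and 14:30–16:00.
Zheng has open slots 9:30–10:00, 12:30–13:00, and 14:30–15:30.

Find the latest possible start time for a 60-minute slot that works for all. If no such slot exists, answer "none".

14:30

Jun ∩ Zheng: 09:30–10:00, 14:30–15:30.
Windows ≥ 60 min: 14:30–15:30.
Latest start in the last window 14:30–15:30 is 15:30 − 60 min = 14:30.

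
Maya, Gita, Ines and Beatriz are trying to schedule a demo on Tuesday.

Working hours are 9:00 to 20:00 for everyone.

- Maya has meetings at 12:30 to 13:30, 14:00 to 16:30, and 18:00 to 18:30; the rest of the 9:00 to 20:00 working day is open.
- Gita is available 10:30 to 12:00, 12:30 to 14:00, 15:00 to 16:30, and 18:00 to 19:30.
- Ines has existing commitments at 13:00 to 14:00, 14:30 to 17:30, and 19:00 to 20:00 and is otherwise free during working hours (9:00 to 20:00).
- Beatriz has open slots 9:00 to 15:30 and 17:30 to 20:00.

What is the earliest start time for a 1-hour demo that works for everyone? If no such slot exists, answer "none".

10:30

Maya free within 09:00–20:00: 09:00–12:30, 13:30–14:00, 16:30–18:00, 18:30–20:00.
Ines free within 09:00–20:00: 09:00–13:00, 14:00–14:30, 17:30–19:00.
Maya ∩ Gita: 10:30–12:00, 13:30–14:00, 18:30–19:30.
Maya ∩ Gita ∩ Ines: 10:30–12:00, 18:30–19:00.
Maya ∩ Gita ∩ Ines ∩ Beatriz: 10:30–12:00, 18:30–19:00.
Windows ≥ 60 min: 10:30–12:00.
Earliest such window starts at 10:30.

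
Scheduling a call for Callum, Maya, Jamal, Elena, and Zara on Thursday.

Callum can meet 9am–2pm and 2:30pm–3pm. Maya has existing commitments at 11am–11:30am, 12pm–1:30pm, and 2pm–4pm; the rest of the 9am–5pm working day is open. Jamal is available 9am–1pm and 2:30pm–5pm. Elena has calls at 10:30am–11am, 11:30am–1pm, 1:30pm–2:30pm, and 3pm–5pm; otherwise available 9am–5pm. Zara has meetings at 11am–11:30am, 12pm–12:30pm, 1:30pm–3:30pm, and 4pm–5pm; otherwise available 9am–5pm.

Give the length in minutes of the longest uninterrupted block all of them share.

90 minutes

Maya free within 09:00–17:00: 09:00–11:00, 11:30–12:00, 13:30–14:00, 16:00–17:00.
Elena free within 09:00–17:00: 09:00–10:30, 11:00–11:30, 13:00–13:30, 14:30–15:00.
Zara free within 09:00–17:00: 09:00–11:00, 11:30–12:00, 12:30–13:30, 15:30–16:00.
Callum ∩ Maya: 09:00–11:00, 11:30–12:00, 13:30–14:00.
Callum ∩ Maya ∩ Jamal: 09:00–11:00, 11:30–12:00.
Callum ∩ Maya ∩ Jamal ∩ Elena: 09:00–10:30.
Callum ∩ Maya ∩ Jamal ∩ Elena ∩ Zara: 09:00–10:30.
Single common window of 90 minutes.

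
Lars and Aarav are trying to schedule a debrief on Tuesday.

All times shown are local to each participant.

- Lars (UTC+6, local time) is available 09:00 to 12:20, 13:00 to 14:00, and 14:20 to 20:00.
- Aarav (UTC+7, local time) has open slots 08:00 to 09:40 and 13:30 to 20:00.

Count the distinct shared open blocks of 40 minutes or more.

Lars → UTC: 03:00–06:20, 07:00–08:00, 08:20–14:00.
Aarav → UTC: 01:00–02:40, 06:30–13:00.
Lars ∩ Aarav: 07:00–08:00, 08:20–13:00.
Windows ≥ 40 min: 07:00–08:00, 08:20–13:00.
That's 2 windows.

2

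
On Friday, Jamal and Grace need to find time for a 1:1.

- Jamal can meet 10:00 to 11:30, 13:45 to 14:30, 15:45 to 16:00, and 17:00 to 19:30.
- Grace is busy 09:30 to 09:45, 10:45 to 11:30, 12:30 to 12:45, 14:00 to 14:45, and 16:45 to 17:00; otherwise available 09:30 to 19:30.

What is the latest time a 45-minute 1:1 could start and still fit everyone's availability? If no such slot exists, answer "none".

Grace free within 09:30–19:30: 09:45–10:45, 11:30–12:30, 12:45–14:00, 14:45–16:45, 17:00–19:30.
Jamal ∩ Grace: 10:00–10:45, 13:45–14:00, 15:45–16:00, 17:00–19:30.
Windows ≥ 45 min: 10:00–10:45, 17:00–19:30.
Latest start in the last window 17:00–19:30 is 19:30 − 45 min = 18:45.

18:45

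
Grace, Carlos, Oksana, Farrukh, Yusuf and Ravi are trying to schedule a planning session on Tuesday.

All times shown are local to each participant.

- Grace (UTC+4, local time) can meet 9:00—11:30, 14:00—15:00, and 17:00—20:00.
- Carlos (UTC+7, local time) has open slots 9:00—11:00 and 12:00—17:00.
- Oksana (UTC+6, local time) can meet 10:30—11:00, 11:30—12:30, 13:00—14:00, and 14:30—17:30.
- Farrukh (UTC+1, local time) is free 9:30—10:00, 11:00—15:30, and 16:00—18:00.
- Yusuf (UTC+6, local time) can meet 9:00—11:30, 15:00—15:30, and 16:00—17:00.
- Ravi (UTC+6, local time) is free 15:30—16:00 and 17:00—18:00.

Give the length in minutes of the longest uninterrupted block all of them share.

0 minutes

Grace → UTC: 05:00–07:30, 10:00–11:00, 13:00–16:00.
Carlos → UTC: 02:00–04:00, 05:00–10:00.
Oksana → UTC: 04:30–05:00, 05:30–06:30, 07:00–08:00, 08:30–11:30.
Farrukh → UTC: 08:30–09:00, 10:00–14:30, 15:00–17:00.
Yusuf → UTC: 03:00–05:30, 09:00–09:30, 10:00–11:00.
Ravi → UTC: 09:30–10:00, 11:00–12:00.
Grace ∩ Carlos: 05:00–07:30.
Grace ∩ Carlos ∩ Oksana: 05:30–06:30, 07:00–07:30.
Grace ∩ Carlos ∩ Oksana ∩ Farrukh: (none).
Grace ∩ Carlos ∩ Oksana ∩ Farrukh ∩ Yusuf: (none).
Grace ∩ Carlos ∩ Oksana ∩ Farrukh ∩ Yusuf ∩ Ravi: (none).
No common window.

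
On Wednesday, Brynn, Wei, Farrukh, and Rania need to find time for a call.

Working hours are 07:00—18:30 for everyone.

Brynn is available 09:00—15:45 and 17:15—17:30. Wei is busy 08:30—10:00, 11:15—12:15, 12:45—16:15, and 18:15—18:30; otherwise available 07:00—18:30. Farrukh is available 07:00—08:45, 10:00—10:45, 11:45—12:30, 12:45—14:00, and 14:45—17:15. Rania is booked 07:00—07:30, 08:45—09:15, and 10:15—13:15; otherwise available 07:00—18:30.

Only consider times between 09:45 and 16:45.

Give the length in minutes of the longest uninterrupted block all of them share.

15 minutes

Wei free within 07:00–18:30: 07:00–08:30, 10:00–11:15, 12:15–12:45, 16:15–18:15.
Rania free within 07:00–18:30: 07:30–08:45, 09:15–10:15, 13:15–18:30.
Brynn ∩ Wei: 10:00–11:15, 12:15–12:45, 17:15–17:30.
Brynn ∩ Wei ∩ Farrukh: 10:00–10:45, 12:15–12:30.
Brynn ∩ Wei ∩ Farrukh ∩ Rania: 10:00–10:15.
Restricted to 09:45–16:45: 10:00–10:15.
Single common window of 15 minutes.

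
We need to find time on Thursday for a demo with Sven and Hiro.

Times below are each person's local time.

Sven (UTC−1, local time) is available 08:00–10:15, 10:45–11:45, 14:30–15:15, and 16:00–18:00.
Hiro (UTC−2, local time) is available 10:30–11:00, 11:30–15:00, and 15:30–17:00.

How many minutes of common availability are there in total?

Sven → UTC: 09:00–11:15, 11:45–12:45, 15:30–16:15, 17:00–19:00.
Hiro → UTC: 12:30–13:00, 13:30–17:00, 17:30–19:00.
Sven ∩ Hiro: 12:30–12:45, 15:30–16:15, 17:30–19:00.
Total common minutes: 15 + 45 + 90 = 150.

150 minutes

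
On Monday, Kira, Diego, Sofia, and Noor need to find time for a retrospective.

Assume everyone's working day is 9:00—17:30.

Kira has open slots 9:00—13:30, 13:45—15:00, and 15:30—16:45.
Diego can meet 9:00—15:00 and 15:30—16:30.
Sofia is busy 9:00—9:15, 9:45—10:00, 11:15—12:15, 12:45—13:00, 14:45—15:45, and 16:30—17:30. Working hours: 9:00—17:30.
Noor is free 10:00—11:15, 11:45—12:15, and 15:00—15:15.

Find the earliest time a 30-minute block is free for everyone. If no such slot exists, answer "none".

Sofia free within 09:00–17:30: 09:15–09:45, 10:00–11:15, 12:15–12:45, 13:00–14:45, 15:45–16:30.
Kira ∩ Diego: 09:00–13:30, 13:45–15:00, 15:30–16:30.
Kira ∩ Diego ∩ Sofia: 09:15–09:45, 10:00–11:15, 12:15–12:45, 13:00–13:30, 13:45–14:45, 15:45–16:30.
Kira ∩ Diego ∩ Sofia ∩ Noor: 10:00–11:15.
Windows ≥ 30 min: 10:00–11:15.
Earliest such window starts at 10:00.

10:00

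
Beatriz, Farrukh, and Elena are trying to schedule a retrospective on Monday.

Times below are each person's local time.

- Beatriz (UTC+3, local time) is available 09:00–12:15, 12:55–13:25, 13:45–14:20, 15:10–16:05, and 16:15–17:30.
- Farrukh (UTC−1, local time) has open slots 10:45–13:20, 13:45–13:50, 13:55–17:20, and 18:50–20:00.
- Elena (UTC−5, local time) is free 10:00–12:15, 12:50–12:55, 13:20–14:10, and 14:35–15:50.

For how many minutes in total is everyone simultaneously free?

0 minutes

Beatriz → UTC: 06:00–09:15, 09:55–10:25, 10:45–11:20, 12:10–13:05, 13:15–14:30.
Farrukh → UTC: 11:45–14:20, 14:45–14:50, 14:55–18:20, 19:50–21:00.
Elena → UTC: 15:00–17:15, 17:50–17:55, 18:20–19:10, 19:35–20:50.
Beatriz ∩ Farrukh: 12:10–13:05, 13:15–14:20.
Beatriz ∩ Farrukh ∩ Elena: (none).
Total common minutes: 0.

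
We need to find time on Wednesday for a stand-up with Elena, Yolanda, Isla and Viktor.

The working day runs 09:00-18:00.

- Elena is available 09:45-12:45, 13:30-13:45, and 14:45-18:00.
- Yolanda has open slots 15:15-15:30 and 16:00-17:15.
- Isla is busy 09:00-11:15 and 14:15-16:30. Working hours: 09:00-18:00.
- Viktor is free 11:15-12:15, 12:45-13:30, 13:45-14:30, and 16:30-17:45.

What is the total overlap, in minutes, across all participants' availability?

Isla free within 09:00–18:00: 11:15–14:15, 16:30–18:00.
Elena ∩ Yolanda: 15:15–15:30, 16:00–17:15.
Elena ∩ Yolanda ∩ Isla: 16:30–17:15.
Elena ∩ Yolanda ∩ Isla ∩ Viktor: 16:30–17:15.
Total common minutes: 45.

45 minutes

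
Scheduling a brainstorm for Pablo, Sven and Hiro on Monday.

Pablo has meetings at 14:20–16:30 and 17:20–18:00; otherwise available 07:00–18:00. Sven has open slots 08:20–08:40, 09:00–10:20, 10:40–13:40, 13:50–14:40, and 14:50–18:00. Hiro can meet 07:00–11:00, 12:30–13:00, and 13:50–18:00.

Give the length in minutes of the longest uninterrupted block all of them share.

80 minutes

Pablo free within 07:00–18:00: 07:00–14:20, 16:30–17:20.
Pablo ∩ Sven: 08:20–08:40, 09:00–10:20, 10:40–13:40, 13:50–14:20, 16:30–17:20.
Pablo ∩ Sven ∩ Hiro: 08:20–08:40, 09:00–10:20, 10:40–11:00, 12:30–13:00, 13:50–14:20, 16:30–17:20.
Common window lengths: 20, 80, 20, 30, 30, 50 min; longest is 80.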